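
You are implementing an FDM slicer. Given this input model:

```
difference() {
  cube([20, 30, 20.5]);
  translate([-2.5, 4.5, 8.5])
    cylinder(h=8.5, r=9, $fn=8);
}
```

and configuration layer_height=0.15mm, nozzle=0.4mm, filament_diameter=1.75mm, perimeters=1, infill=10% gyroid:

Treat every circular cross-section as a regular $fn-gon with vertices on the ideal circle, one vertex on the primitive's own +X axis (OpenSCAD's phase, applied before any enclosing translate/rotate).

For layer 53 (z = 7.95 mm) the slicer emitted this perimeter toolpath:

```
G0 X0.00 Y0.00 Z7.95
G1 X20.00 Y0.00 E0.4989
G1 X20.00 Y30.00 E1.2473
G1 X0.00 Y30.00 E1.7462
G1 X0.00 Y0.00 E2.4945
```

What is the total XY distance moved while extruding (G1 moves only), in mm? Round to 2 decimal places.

Sum the Euclidean lengths of each G1 segment: total = 100.00 mm.

100.00 mm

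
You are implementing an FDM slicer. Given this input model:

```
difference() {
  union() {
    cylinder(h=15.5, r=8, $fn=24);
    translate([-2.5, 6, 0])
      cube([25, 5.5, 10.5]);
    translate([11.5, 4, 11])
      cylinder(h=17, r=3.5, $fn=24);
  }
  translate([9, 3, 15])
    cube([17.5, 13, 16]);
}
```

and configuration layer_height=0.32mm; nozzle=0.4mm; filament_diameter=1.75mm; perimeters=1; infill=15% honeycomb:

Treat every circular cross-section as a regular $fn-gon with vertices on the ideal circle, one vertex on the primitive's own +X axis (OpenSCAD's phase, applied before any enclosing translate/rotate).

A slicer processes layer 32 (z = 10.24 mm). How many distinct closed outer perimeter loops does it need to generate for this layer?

At z = 10.24 mm: the cylinder: section is a regular 24-gon, circumradius r=8; the cube at (-2.5, 6) is present — its section is the full 25×5.5 rectangle; the cylinder at (11.5, 4) is not intersected at this z (z outside [11, 28]); Taking the union: the regions partially overlap (shared area 11.54 mm²), so overlapping operands fuse into one piece — 1 connected region; the cube at (9, 3) is not intersected at this z (z outside [15, 31]); Subtracting the remaining from the first: none of the subtracted shapes is present at this height, so the result so far is unchanged — 1 connected region. The result has 1 disconnected region.

1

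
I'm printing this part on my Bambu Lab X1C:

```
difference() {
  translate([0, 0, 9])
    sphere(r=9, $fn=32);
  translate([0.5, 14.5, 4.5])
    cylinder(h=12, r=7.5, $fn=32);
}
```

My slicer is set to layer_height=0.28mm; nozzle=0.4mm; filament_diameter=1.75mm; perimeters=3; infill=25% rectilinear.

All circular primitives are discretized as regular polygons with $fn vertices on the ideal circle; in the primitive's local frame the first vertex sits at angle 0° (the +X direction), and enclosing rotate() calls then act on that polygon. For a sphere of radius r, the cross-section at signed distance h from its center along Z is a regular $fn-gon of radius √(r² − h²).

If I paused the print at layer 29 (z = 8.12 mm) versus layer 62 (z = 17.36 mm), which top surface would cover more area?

Layer 29 (z = 8.12): the r=9 sphere contributes a regular 32-gon of circumradius √(9²−0.88²) = 8.957 (area = (32/2)·8.957²·sin(360°/32) = 250.42 mm²); the cylinder at (0.5, 14.5): section is a regular 32-gon, circumradius r=7.5 (area = (32/2)·7.500²·sin(360°/32) = 175.58 mm²); After the difference (first − rest): starting from the r=9 sphere (250.42 mm²), the r=7.5 cylinder at (0.5, 14.5) partially overlaps it — only the 9.75 mm² overlap (of its 175.58 mm²) is removed, clipping the outline — area = 240.67 mm². So its area = 240.67 mm². Layer 62 (z = 17.36): the r=9 sphere slices to a regular 32-gon of circumradius 3.333 (√(r²−h²) with h=8.36 from center) (area = (32/2)·3.333²·sin(360°/32) = 34.68 mm²); the cylinder at (0.5, 14.5) does not reach this height (z outside [4.5, 16.5]); After the difference (first − rest): none of the subtracted shapes is present at this height, so the r=9 sphere is unchanged — area = 34.68 mm². So its area = 34.68 mm². Layer 29 is larger (240.67 vs 34.68 mm²).

layer 29 (z = 8.12 mm)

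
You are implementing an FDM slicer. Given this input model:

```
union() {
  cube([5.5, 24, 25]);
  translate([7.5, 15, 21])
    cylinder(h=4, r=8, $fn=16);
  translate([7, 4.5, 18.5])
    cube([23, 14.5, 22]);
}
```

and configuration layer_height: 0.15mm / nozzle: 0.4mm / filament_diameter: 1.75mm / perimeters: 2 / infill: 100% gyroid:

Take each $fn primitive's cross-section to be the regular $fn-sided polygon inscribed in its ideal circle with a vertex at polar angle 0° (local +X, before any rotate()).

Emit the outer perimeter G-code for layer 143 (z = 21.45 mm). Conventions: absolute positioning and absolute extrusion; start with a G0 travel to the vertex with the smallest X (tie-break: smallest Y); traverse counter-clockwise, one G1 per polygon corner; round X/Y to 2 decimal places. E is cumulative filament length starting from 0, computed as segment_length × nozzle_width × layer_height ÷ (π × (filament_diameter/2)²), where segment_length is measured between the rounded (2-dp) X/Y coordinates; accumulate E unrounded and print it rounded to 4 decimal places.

At z = 21.45 mm: the cube (footprint 5.5×24) is included at this height; the cylinder at (7.5, 15): section is a regular 16-gon, circumradius r=8; the cube at (7, 4.5) is present — its section is the full 23×14.5 rectangle; Combining (union): the regions partially overlap (shared area 150.67 mm²), so overlapping operands fuse into one piece — 1 connected region. The outline is a single polygon with 17 vertices. Extrusion per mm of travel: 0.4 × 0.15 / (π × 0.875²) = 0.024945. Accumulating E over each segment gives final E = 2.7824.

G0 X-0.50 Y15.00 Z21.45
G1 X0.00 Y12.49 E0.0638
G1 X0.00 Y0.00 E0.3754
G1 X5.50 Y0.00 E0.5126
G1 X5.50 Y7.40 E0.6972
G1 X7.00 Y7.10 E0.7354
G1 X7.00 Y4.50 E0.8002
G1 X30.00 Y4.50 E1.3740
G1 X30.00 Y19.00 E1.7357
G1 X14.26 Y19.00 E2.1283
G1 X13.16 Y20.66 E2.1780
G1 X10.56 Y22.39 E2.2559
G1 X7.50 Y23.00 E2.3337
G1 X5.50 Y22.60 E2.3846
G1 X5.50 Y24.00 E2.4195
G1 X0.00 Y24.00 E2.5567
G1 X0.00 Y17.51 E2.7186
G1 X-0.50 Y15.00 E2.7824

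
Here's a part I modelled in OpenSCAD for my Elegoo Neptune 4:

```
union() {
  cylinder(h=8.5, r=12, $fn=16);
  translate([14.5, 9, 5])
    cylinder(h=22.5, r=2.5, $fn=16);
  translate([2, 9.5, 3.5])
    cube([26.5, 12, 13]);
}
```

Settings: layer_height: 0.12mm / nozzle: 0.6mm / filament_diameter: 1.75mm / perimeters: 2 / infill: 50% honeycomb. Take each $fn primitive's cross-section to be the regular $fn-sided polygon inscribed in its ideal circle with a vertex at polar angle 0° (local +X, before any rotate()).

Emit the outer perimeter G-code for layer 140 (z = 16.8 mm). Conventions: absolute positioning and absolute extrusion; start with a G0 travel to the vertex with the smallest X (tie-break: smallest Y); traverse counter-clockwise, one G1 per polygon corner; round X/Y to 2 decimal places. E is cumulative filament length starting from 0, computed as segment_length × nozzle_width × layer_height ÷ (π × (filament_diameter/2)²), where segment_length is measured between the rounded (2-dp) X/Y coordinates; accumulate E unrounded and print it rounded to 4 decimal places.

At z = 16.8 mm: the cylinder is not intersected at this z (z outside [0, 8.5]); the r=2.5 cylinder at (14.5, 9) contributes a regular 16-gon of circumradius 2.5; the cube at (2, 9.5) does not reach this height (z outside [3.5, 16.5]); Taking the union: only the r=2.5 cylinder at (14.5, 9) is present, so the union is just that shape — 1 connected region. The outline is a single polygon with 16 vertices. Extrusion per mm of travel: 0.6 × 0.12 / (π × 0.875²) = 0.029934. Accumulating E over each segment gives final E = 0.4675.

G0 X12.00 Y9.00 Z16.80
G1 X12.19 Y8.04 E0.0293
G1 X12.73 Y7.23 E0.0584
G1 X13.54 Y6.69 E0.0876
G1 X14.50 Y6.50 E0.1169
G1 X15.46 Y6.69 E0.1462
G1 X16.27 Y7.23 E0.1753
G1 X16.81 Y8.04 E0.2044
G1 X17.00 Y9.00 E0.2337
G1 X16.81 Y9.96 E0.2630
G1 X16.27 Y10.77 E0.2922
G1 X15.46 Y11.31 E0.3213
G1 X14.50 Y11.50 E0.3506
G1 X13.54 Y11.31 E0.3799
G1 X12.73 Y10.77 E0.4090
G1 X12.19 Y9.96 E0.4382
G1 X12.00 Y9.00 E0.4675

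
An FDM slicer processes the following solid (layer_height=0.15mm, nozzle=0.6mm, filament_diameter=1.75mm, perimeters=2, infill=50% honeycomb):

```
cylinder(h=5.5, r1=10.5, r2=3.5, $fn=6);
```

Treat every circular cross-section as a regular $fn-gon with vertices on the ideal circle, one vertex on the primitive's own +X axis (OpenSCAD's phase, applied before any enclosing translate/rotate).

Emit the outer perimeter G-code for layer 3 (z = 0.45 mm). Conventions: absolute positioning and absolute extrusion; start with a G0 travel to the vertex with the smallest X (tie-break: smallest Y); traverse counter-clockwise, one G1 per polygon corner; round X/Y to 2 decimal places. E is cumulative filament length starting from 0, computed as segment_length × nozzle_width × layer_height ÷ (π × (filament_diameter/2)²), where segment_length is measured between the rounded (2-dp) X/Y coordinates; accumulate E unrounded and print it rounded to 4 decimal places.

At z = 0.45 mm: the cone: at t=0.082 of its height the radius interpolates to r₁+(r₂−r₁)t = 9.927, giving a regular 6-gon of that circumradius. The outline is a single polygon with 6 vertices. Extrusion per mm of travel: 0.6 × 0.15 / (π × 0.875²) = 0.037418. Accumulating E over each segment gives final E = 2.2290.

G0 X-9.93 Y0.00 Z0.45
G1 X-4.96 Y-8.60 E0.3717
G1 X4.96 Y-8.60 E0.7428
G1 X9.93 Y0.00 E1.1145
G1 X4.96 Y8.60 E1.4862
G1 X-4.96 Y8.60 E1.8574
G1 X-9.93 Y0.00 E2.2290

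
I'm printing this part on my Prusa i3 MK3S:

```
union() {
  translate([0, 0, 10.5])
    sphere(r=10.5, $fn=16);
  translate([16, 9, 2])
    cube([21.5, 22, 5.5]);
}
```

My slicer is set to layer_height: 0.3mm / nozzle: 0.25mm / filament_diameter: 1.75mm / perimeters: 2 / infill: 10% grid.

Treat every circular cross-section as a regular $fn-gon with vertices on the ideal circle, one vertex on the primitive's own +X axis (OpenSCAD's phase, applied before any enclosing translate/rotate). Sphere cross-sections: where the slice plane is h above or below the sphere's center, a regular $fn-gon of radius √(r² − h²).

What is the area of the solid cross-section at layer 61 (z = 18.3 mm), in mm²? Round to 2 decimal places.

151.27 mm²

At z = 18.3 mm: the r=10.5 sphere slices to a regular 16-gon of circumradius 7.029 (√(r²−h²) with h=7.8 from center) (area = (16/2)·7.029²·sin(360°/16) = 151.27 mm²); the cube at (16, 9) does not reach this height (z outside [2, 7.5]); Merging all regions: only the r=10.5 sphere is present, so the union is just that shape — area = 151.27 mm². Overall, the cross-section is a single solid region. Net area = 151.27 mm².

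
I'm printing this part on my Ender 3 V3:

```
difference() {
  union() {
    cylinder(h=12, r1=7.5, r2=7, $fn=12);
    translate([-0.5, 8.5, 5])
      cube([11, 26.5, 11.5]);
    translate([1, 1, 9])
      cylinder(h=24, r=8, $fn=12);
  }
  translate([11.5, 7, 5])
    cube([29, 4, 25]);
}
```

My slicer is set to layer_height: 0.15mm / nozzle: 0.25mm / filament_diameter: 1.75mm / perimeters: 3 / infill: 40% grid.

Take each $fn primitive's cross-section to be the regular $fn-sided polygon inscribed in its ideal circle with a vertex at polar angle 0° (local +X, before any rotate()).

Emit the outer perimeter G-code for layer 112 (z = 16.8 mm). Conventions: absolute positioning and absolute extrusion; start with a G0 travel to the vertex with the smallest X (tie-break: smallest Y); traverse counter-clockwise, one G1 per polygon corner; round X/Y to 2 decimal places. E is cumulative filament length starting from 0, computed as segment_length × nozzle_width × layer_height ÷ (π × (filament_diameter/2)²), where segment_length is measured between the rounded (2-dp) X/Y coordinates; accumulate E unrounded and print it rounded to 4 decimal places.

At z = 16.8 mm: the cone is not intersected at this z (z outside [0, 12]); the cube at (-0.5, 8.5) is not intersected at this z (z outside [5, 16.5]); the r=8 cylinder at (1, 1) contributes a regular 12-gon of circumradius 8; Merging all regions: only the r=8 cylinder at (1, 1) is present, so the union is just that shape — 1 connected region; the 29×4 cube at (11.5, 7) contributes its full rectangle; After the difference (first − rest): starting from the result so far, the 29×4 cube at (11.5, 7) misses the remaining region (no effect) — 1 connected region. The outline is a single polygon with 12 vertices. Extrusion per mm of travel: 0.25 × 0.15 / (π × 0.875²) = 0.015591. Accumulating E over each segment gives final E = 0.7749.

G0 X-7.00 Y1.00 Z16.80
G1 X-5.93 Y-3.00 E0.0646
G1 X-3.00 Y-5.93 E0.1292
G1 X1.00 Y-7.00 E0.1937
G1 X5.00 Y-5.93 E0.2583
G1 X7.93 Y-3.00 E0.3229
G1 X9.00 Y1.00 E0.3874
G1 X7.93 Y5.00 E0.4520
G1 X5.00 Y7.93 E0.5166
G1 X1.00 Y9.00 E0.5811
G1 X-3.00 Y7.93 E0.6457
G1 X-5.93 Y5.00 E0.7103
G1 X-7.00 Y1.00 E0.7749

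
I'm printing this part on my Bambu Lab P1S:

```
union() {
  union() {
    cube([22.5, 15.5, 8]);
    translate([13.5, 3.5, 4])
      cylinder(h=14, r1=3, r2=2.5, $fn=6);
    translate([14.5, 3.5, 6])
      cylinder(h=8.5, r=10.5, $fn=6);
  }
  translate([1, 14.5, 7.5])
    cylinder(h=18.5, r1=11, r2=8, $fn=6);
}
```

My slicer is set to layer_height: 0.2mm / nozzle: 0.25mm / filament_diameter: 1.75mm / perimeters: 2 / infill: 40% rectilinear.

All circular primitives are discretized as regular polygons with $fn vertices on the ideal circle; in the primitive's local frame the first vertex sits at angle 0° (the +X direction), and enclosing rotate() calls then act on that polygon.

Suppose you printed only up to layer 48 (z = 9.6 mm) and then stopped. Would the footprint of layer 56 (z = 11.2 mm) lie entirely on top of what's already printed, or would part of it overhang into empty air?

Compare the two slices. At z = 9.6: the cube is absent (z outside [0, 8]); the cone at (13.5, 3.5): at t=0.400 of its height the radius interpolates to r₁+(r₂−r₁)t = 2.800, giving a regular 6-gon of that circumradius (area = (6/2)·2.800²·sin(360°/6) = 20.37 mm²); the r=10.5 cylinder at (14.5, 3.5) gives a regular 6-gon of circumradius 10.5 (constant along its height) (area = (6/2)·10.500²·sin(360°/6) = 286.44 mm²); Taking the union: the cone at (13.5, 3.5) lies entirely inside the r=10.5 cylinder at (14.5, 3.5), so the union is just the r=10.5 cylinder at (14.5, 3.5) — area = 286.44 mm²; the cone at (1, 14.5): at t=0.114 of its height the radius interpolates to r₁+(r₂−r₁)t = 10.659, giving a regular 6-gon of that circumradius (area = (6/2)·10.659²·sin(360°/6) = 295.20 mm²); Taking the union: the regions partially overlap — summed areas 581.64 mm² minus the doubly-counted overlap 9.59 mm² gives 572.06 mm² — area = 572.06 mm². At z = 11.2: the cube is absent (z outside [0, 8]); the cone at (13.5, 3.5) (r1=3→r2=2.5) has section circumradius 2.743 here — a regular 6-gon (area = (6/2)·2.743²·sin(360°/6) = 19.55 mm²); the cylinder at (14.5, 3.5): section is a regular 6-gon, circumradius r=10.5 (area = (6/2)·10.500²·sin(360°/6) = 286.44 mm²); Combining (union): the cone at (13.5, 3.5) lies entirely inside the r=10.5 cylinder at (14.5, 3.5), so the union is just the r=10.5 cylinder at (14.5, 3.5) — area = 286.44 mm²; the cone at (1, 14.5): at t=0.200 of its height the radius interpolates to r₁+(r₂−r₁)t = 10.400, giving a regular 6-gon of that circumradius (area = (6/2)·10.400²·sin(360°/6) = 281.01 mm²); Taking the union: the regions partially overlap — summed areas 567.45 mm² minus the doubly-counted overlap 7.45 mm² gives 560.00 mm² — area = 560.00 mm². Checking containment: the cross-section at z = 11.2 is a subset of the cross-section at z = 9.6.

entirely on top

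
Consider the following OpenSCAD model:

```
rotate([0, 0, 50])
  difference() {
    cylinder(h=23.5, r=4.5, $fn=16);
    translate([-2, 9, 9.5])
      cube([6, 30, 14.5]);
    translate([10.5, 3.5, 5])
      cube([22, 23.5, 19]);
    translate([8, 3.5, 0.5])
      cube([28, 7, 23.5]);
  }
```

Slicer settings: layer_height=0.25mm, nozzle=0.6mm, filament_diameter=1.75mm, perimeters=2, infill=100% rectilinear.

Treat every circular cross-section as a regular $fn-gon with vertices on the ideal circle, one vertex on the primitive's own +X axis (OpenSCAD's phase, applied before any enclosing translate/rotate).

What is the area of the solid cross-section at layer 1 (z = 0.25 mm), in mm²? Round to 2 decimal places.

61.99 mm²

At z = 0.25 mm: the cylinder: section is a regular 16-gon, circumradius r=4.5 (area = (16/2)·4.500²·sin(360°/16) = 61.99 mm²); the cube at (-2, 9) does not reach this height (z outside [9.5, 24]); the cube at (10.5, 3.5) does not reach this height (z outside [5, 24]); the cube at (8, 3.5) is absent (z outside [0.5, 24]); Subtracting the remaining from the first: none of the subtracted shapes is present at this height, so the r=4.5 cylinder is unchanged — area = 61.99 mm²; (rotated 50° about Z; rotation is an isometry so areas/perimeters/island counts are preserved). Overall, the cross-section is a single solid region. Net area = 61.99 mm².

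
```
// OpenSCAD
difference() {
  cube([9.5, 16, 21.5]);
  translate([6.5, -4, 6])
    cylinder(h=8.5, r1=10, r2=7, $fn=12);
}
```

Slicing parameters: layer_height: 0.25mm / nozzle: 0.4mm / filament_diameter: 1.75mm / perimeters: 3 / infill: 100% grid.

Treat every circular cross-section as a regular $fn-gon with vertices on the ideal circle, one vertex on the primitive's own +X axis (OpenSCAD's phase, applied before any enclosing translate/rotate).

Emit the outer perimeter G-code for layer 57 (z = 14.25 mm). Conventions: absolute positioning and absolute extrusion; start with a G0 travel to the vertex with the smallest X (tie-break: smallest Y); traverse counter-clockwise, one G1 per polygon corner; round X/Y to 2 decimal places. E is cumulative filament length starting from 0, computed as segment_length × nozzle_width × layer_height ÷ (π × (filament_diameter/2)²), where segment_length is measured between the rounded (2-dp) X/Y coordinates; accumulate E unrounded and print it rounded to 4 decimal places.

G0 X0.00 Y0.00 Z14.25
G1 X0.82 Y0.00 E0.0341
G1 X2.96 Y2.14 E0.1599
G1 X6.50 Y3.09 E0.3123
G1 X9.50 Y2.28 E0.4415
G1 X9.50 Y16.00 E1.0119
G1 X0.00 Y16.00 E1.4069
G1 X0.00 Y0.00 E2.0721

At z = 14.25 mm: the cube (footprint 9.5×16) is included at this height; the cone at (6.5, -4) contributes a regular 12-gon of circumradius 7.088 (interpolated between r1=10 and r2=7 at t=0.971); Subtracting the remaining from the first: starting from the 9.5×16 cube, the cone at (6.5, -4) partially overlaps it — only the 19.61 mm² overlap (of its 150.73 mm²) is removed, clipping the outline — 1 connected region. The outline is a single polygon with 7 vertices. Extrusion per mm of travel: 0.4 × 0.25 / (π × 0.875²) = 0.041575. Accumulating E over each segment gives final E = 2.0721.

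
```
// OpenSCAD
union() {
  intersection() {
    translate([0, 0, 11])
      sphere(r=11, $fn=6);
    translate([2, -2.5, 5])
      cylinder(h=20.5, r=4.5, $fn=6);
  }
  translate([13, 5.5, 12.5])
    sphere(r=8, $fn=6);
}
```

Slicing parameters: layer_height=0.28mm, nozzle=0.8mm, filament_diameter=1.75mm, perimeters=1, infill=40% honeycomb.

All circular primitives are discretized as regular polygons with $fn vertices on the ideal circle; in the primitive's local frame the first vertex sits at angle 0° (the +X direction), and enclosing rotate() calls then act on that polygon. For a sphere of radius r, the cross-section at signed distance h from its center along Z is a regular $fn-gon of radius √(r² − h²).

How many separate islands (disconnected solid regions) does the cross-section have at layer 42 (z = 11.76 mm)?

2

At z = 11.76 mm: the r=11 sphere contributes a regular 6-gon of circumradius √(11²−0.76²) = 10.974; the cylinder at (2, -2.5): section is a regular 6-gon, circumradius r=4.5; Taking the intersection: the r=4.5 cylinder at (2, -2.5) lies inside the r=11 sphere, so the common part is the r=4.5 cylinder at (2, -2.5) itself — 1 connected region; the sphere at (13, 5.5): section is a regular 6-gon, circumradius = √(r²−h²) = √(8²−0.74²) = 7.966; Merging all regions: the 2 present regions are separate (no shared area or edge), so areas and boundary lengths simply add and each stays a separate island — 2 connected regions. Overall, the cross-section has 2 separate islands. Island count = 2.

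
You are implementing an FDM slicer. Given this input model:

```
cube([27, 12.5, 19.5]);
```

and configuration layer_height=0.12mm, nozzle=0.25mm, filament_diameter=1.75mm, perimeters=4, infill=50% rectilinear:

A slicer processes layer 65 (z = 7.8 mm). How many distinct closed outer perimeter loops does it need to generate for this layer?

At z = 7.8 mm: the cube (footprint 27×12.5) is included at this height. The result has 1 disconnected region.

1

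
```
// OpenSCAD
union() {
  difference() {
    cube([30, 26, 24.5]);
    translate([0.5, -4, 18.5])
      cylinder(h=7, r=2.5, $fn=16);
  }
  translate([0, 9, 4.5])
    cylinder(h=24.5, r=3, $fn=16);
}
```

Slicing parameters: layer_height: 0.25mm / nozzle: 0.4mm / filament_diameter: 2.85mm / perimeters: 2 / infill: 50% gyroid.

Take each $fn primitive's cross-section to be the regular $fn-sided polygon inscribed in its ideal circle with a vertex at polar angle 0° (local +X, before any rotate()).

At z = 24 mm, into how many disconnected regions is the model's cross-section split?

At z = 24 mm: the 30×26 cube contributes its full rectangle; the r=2.5 cylinder at (0.5, -4) contributes a regular 16-gon of circumradius 2.5; Subtracting the remaining from the first: starting from the 30×26 cube, the r=2.5 cylinder at (0.5, -4) misses the remaining region (no effect) — 1 connected region; the r=3 cylinder at (0, 9) gives a regular 16-gon of circumradius 3 (constant along its height); Taking the union: the regions partially overlap (shared area 13.78 mm²), so overlapping operands fuse into one piece — 1 connected region. The result has 1 disconnected region.

1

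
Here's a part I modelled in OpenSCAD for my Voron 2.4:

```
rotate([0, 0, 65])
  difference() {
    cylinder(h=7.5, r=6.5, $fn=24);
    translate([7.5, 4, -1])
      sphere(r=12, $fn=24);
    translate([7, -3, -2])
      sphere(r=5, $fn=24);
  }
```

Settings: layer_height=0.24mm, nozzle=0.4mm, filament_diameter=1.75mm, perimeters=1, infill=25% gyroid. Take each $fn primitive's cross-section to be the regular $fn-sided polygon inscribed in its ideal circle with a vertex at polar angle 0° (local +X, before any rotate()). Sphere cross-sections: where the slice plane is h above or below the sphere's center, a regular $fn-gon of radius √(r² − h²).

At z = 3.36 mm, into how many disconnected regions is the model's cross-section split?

At z = 3.36 mm: the r=6.5 cylinder gives a regular 24-gon of circumradius 6.5 (constant along its height); the sphere at (7.5, 4): section is a regular 24-gon, circumradius = √(r²−h²) = √(12²−4.36²) = 11.180; the sphere at (7, -3) does not reach this height (|z−center|=5.360 > r=5); After the difference (first − rest): starting from the r=6.5 cylinder, the r=12 sphere at (7.5, 4) partially overlaps it — only the 90.88 mm² overlap (of its 388.20 mm²) is removed, clipping the outline — 1 connected region; (whole slice rotated 65° about Z — lengths, areas and connectivity unchanged). The result has 1 disconnected region.

1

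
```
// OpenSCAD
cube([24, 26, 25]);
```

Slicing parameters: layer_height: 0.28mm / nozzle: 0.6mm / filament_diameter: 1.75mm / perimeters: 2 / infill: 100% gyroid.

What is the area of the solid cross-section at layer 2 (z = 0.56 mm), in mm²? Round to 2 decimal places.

624.00 mm²

At z = 0.56 mm: the cube (footprint 24×26) is included at this height (area 624.00 mm²). Overall, the cross-section is a single solid region. Net area = 624.00 mm².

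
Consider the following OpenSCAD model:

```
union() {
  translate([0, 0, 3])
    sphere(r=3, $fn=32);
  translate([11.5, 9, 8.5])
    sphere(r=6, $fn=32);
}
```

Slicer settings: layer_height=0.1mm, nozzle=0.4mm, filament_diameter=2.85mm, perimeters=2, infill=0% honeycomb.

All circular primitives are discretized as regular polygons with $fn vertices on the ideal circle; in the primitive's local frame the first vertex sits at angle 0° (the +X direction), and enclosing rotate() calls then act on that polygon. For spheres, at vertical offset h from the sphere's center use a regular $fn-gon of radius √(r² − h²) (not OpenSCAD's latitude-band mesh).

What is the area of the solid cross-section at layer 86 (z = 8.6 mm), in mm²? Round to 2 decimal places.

112.34 mm²

At z = 8.6 mm: the sphere is absent (|z−center|=5.600 > r=3); the sphere at (11.5, 9): section is a regular 32-gon, circumradius = √(r²−h²) = √(6²−0.1²) = 5.999 (area = (32/2)·5.999²·sin(360°/32) = 112.34 mm²); Taking the union: only the r=6 sphere at (11.5, 9) is present, so the union is just that shape — area = 112.34 mm². Overall, the cross-section is a single solid region. Net area = 112.34 mm².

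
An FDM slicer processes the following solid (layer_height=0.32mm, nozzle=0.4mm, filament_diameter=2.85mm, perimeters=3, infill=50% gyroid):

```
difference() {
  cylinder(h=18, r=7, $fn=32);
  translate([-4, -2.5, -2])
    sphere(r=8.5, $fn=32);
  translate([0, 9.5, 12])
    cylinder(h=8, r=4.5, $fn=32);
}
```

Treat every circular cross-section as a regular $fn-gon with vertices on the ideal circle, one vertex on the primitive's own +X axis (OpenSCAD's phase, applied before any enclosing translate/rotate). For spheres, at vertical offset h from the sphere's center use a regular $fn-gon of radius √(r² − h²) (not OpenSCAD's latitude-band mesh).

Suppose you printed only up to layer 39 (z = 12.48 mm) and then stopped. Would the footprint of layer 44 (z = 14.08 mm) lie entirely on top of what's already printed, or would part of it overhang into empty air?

Compare the two slices. At z = 12.48: the r=7 cylinder contributes a regular 32-gon of circumradius 7 (area = (32/2)·7.000²·sin(360°/32) = 152.95 mm²); the sphere at (-4, -2.5) is absent (|z−center|=14.480 > r=8.5); the r=4.5 cylinder at (0, 9.5) gives a regular 32-gon of circumradius 4.5 (constant along its height) (area = (32/2)·4.500²·sin(360°/32) = 63.21 mm²); Taking the first minus the rest: starting from the r=7 cylinder (152.95 mm²), the r=4.5 cylinder at (0, 9.5) partially overlaps it — only the 8.30 mm² overlap (of its 63.21 mm²) is removed, clipping the outline — area = 144.65 mm². At z = 14.08: the r=7 cylinder contributes a regular 32-gon of circumradius 7 (area = (32/2)·7.000²·sin(360°/32) = 152.95 mm²); the sphere at (-4, -2.5) does not reach this height (|z−center|=16.080 > r=8.5); the r=4.5 cylinder at (0, 9.5) gives a regular 32-gon of circumradius 4.5 (constant along its height) (area = (32/2)·4.500²·sin(360°/32) = 63.21 mm²); Taking the first minus the rest: starting from the r=7 cylinder (152.95 mm²), the r=4.5 cylinder at (0, 9.5) partially overlaps it — only the 8.30 mm² overlap (of its 63.21 mm²) is removed, clipping the outline — area = 144.65 mm². Checking containment: the cross-section at z = 14.08 is a subset of the cross-section at z = 12.48.

entirely on top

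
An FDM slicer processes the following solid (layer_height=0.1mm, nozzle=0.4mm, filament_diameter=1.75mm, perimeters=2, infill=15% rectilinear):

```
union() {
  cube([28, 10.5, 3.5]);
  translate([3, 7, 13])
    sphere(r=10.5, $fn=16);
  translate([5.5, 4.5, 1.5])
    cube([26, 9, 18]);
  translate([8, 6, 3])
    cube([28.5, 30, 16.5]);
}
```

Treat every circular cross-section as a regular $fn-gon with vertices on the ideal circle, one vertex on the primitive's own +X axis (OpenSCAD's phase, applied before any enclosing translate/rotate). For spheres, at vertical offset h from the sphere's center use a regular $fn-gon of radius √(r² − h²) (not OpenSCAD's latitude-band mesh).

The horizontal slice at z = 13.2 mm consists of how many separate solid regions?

1

At z = 13.2 mm: the cube does not reach this height (z outside [0, 3.5]); the r=10.5 sphere at (3, 7) contributes a regular 16-gon of circumradius √(10.5²−0.2²) = 10.498; the cube at (5.5, 4.5) is present — its section is the full 26×9 rectangle; the 28.5×30 cube at (8, 6) contributes its full rectangle; Combining (union): the regions partially overlap (shared area 246.45 mm²), so overlapping operands fuse into one piece — 1 connected region. The result has 1 disconnected region.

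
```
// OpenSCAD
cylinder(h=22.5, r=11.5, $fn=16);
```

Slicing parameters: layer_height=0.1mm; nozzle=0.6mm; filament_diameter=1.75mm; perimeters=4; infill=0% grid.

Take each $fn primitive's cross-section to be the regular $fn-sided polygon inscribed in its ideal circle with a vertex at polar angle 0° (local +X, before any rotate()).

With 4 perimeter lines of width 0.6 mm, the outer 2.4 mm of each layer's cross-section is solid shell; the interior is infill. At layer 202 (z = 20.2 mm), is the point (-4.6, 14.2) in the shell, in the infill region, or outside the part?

outside

At z = 20.2 mm: the r=11.5 cylinder gives a regular 16-gon of circumradius 11.5 (constant along its height). Overall, the cross-section is a single solid region. The nearest boundary edge runs (0.00, 11.50)→(-4.40, 10.62); distance from the point to it = 3.55 mm. The point is not inside any of the regions above, so it lies outside the cross-section (3.55 mm from the nearest boundary).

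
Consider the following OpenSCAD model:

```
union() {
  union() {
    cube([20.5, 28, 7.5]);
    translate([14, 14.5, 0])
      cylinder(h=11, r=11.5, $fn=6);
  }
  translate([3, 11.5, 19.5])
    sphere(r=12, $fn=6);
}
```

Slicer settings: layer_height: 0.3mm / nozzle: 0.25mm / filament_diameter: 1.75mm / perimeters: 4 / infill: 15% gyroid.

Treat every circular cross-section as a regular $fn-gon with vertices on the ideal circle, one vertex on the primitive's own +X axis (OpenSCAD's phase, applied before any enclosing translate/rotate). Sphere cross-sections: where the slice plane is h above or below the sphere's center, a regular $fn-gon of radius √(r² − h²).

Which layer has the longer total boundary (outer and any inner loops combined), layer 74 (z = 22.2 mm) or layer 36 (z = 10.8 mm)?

layer 36 (z = 10.8 mm)

Layer 74 (z = 22.2): the cube is absent (z outside [0, 7.5]); the cylinder at (14, 14.5) is not intersected at this z (z outside [0, 11]); Taking the union: nothing is present at this height; the sphere at (3, 11.5): section is a regular 6-gon, circumradius = √(r²−h²) = √(12²−2.7²) = 11.692 (perimeter = 2·6·11.692·sin(180°/6) = 70.15 mm); Combining (union): only the r=12 sphere at (3, 11.5) is present, so the union is just that shape — boundary = 70.15 mm. So its perimeter = 70.15 mm. Layer 36 (z = 10.8): the cube does not reach this height (z outside [0, 7.5]); the r=11.5 cylinder at (14, 14.5) contributes a regular 6-gon of circumradius 11.5 (perimeter = 2·6·11.500·sin(180°/6) = 69.00 mm); Merging all regions: only the r=11.5 cylinder at (14, 14.5) is present, so the union is just that shape — boundary = 69.00 mm; the r=12 sphere at (3, 11.5) contributes a regular 6-gon of circumradius √(12²−8.7²) = 8.265 (perimeter = 2·6·8.265·sin(180°/6) = 49.59 mm); Taking the union: the regions partially overlap (shared area 61.78 mm²), so the edge portions inside another operand are dropped and the merged outline is re-measured after clipping — boundary = 85.76 mm. So its perimeter = 85.76 mm. Layer 36 is larger (85.76 vs 70.15 mm).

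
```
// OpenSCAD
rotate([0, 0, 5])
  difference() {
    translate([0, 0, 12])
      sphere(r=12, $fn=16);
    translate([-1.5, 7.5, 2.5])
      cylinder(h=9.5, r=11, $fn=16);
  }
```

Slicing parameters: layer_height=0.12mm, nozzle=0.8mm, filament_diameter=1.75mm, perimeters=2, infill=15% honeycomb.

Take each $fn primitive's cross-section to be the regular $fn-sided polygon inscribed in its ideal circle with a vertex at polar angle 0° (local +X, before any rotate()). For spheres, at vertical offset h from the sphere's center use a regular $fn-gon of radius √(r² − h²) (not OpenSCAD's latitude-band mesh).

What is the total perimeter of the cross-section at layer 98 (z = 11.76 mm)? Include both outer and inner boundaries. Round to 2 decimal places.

77.29 mm

At z = 11.76 mm: the r=12 sphere slices to a regular 16-gon of circumradius 11.998 (√(r²−h²) with h=0.24 from center) (perimeter = 2·16·11.998·sin(180°/16) = 74.90 mm); the r=11 cylinder at (-1.5, 7.5) contributes a regular 16-gon of circumradius 11 (perimeter = 2·16·11.000·sin(180°/16) = 68.67 mm); After the difference (first − rest): starting from the r=12 sphere, the r=11 cylinder at (-1.5, 7.5) partially overlaps it — only the 233.76 mm² overlap (of its 370.44 mm²) is removed, clipping the outline — boundary = 77.29 mm; (whole slice rotated 5° about Z — lengths, areas and connectivity unchanged). Overall, the cross-section is a single solid region. Total boundary length (outer) = 77.29 mm.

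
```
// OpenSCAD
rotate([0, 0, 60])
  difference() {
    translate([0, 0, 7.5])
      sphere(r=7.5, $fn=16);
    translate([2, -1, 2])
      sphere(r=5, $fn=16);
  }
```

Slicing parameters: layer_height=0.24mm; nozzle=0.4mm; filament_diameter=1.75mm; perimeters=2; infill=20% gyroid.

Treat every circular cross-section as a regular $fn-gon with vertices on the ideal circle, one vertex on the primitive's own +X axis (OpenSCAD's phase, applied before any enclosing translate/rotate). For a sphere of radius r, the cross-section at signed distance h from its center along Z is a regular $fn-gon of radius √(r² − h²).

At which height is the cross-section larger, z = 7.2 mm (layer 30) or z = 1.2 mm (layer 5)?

Layer 30 (z = 7.2): the sphere: section is a regular 16-gon, circumradius = √(r²−h²) = √(7.5²−0.3²) = 7.494 (area = (16/2)·7.494²·sin(360°/16) = 171.93 mm²); the sphere at (2, -1) is absent (|z−center|=5.200 > r=5); After the difference (first − rest): none of the subtracted shapes is present at this height, so the r=7.5 sphere is unchanged — area = 171.93 mm²; (whole slice rotated 60° about Z — lengths, areas and connectivity unchanged). So its area = 171.93 mm². Layer 5 (z = 1.2): the r=7.5 sphere contributes a regular 16-gon of circumradius √(7.5²−6.3²) = 4.069 (area = (16/2)·4.069²·sin(360°/16) = 50.70 mm²); the r=5 sphere at (2, -1) contributes a regular 16-gon of circumradius √(5²−0.8²) = 4.936 (area = (16/2)·4.936²·sin(360°/16) = 74.58 mm²); Subtracting the remaining from the first: starting from the r=7.5 sphere (50.70 mm²), the r=5 sphere at (2, -1) partially overlaps it — only the 41.46 mm² overlap (of its 74.58 mm²) is removed, clipping the outline — area = 9.23 mm²; (whole slice rotated 60° about Z — lengths, areas and connectivity unchanged). So its area = 9.23 mm². Layer 30 is larger (171.93 vs 9.23 mm²).

layer 30 (z = 7.2 mm)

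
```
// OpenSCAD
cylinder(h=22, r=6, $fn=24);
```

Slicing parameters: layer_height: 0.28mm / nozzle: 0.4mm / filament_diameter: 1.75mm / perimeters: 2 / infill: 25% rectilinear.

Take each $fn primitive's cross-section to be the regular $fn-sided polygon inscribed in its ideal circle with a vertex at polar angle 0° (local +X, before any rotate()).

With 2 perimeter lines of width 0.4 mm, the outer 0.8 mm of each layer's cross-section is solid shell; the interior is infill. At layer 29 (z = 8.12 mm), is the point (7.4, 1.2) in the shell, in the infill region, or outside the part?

outside

At z = 8.12 mm: the cylinder: section is a regular 24-gon, circumradius r=6. Overall, the cross-section is a single solid region. The nearest boundary edge runs (6.00, 0.00)→(5.80, 1.55); distance from the point to it = 1.54 mm. The point is not inside any of the regions above, so it lies outside the cross-section (1.54 mm from the nearest boundary).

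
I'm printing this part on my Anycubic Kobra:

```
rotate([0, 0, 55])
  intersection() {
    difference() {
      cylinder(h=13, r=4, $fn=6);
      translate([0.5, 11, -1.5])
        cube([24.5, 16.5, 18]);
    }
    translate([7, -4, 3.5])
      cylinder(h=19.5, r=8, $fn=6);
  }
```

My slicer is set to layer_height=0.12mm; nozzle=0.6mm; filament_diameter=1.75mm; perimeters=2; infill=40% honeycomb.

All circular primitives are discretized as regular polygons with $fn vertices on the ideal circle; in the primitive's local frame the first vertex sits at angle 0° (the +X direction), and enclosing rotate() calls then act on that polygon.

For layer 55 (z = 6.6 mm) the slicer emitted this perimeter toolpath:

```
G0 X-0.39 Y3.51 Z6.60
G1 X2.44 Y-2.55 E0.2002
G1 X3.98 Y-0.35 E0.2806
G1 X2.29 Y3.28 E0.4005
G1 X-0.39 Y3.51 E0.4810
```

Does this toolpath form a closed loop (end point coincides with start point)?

yes

Start point (G0): (-0.39, 3.51). End point (last G1): the path returns to the start — closed.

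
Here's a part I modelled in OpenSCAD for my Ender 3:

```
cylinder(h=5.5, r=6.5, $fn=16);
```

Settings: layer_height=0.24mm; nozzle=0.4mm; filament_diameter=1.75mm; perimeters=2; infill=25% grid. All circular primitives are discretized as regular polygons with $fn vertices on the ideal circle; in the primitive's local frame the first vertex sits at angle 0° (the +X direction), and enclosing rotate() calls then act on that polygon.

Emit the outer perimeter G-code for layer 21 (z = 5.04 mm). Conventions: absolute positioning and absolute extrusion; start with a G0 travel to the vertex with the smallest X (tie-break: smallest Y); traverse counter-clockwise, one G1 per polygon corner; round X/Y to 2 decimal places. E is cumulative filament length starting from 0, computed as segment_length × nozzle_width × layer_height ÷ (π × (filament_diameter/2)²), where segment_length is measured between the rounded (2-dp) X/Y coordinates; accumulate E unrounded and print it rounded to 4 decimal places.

At z = 5.04 mm: the cylinder: section is a regular 16-gon, circumradius r=6.5. The outline is a single polygon with 16 vertices. Extrusion per mm of travel: 0.4 × 0.24 / (π × 0.875²) = 0.039912. Accumulating E over each segment gives final E = 1.6206.

G0 X-6.50 Y0.00 Z5.04
G1 X-6.01 Y-2.49 E0.1013
G1 X-4.60 Y-4.60 E0.2026
G1 X-2.49 Y-6.01 E0.3039
G1 X0.00 Y-6.50 E0.4051
G1 X2.49 Y-6.01 E0.5064
G1 X4.60 Y-4.60 E0.6077
G1 X6.01 Y-2.49 E0.7090
G1 X6.50 Y0.00 E0.8103
G1 X6.01 Y2.49 E0.9116
G1 X4.60 Y4.60 E1.0129
G1 X2.49 Y6.01 E1.1142
G1 X0.00 Y6.50 E1.2154
G1 X-2.49 Y6.01 E1.3167
G1 X-4.60 Y4.60 E1.4180
G1 X-6.01 Y2.49 E1.5193
G1 X-6.50 Y0.00 E1.6206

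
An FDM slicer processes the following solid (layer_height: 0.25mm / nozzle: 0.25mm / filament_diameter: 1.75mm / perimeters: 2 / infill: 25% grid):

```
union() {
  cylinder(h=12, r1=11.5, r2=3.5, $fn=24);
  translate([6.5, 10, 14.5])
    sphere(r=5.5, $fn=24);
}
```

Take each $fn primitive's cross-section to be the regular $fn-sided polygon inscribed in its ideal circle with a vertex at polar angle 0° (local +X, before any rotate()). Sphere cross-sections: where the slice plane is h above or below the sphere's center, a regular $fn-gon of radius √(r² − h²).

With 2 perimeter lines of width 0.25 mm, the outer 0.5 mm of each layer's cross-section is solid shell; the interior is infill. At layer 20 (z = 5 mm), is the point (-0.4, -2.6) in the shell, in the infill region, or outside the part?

At z = 5 mm: the cone (r1=11.5→r2=3.5) has section circumradius 8.167 here — a regular 24-gon; the sphere at (6.5, 10) does not reach this height (|z−center|=9.500 > r=5.5); Combining (union): only the cone is present, so the union is just that shape — 1 connected region. Overall, the cross-section is a single solid region. The nearest boundary edge runs (-2.11, -7.89)→(-0.00, -8.17); distance from the point to it = 5.47 mm. The point is inside the cross-section and 5.47 mm from the nearest boundary — more than the 0.5 mm shell width (2 × 0.25), so it's in the infill interior.

infill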